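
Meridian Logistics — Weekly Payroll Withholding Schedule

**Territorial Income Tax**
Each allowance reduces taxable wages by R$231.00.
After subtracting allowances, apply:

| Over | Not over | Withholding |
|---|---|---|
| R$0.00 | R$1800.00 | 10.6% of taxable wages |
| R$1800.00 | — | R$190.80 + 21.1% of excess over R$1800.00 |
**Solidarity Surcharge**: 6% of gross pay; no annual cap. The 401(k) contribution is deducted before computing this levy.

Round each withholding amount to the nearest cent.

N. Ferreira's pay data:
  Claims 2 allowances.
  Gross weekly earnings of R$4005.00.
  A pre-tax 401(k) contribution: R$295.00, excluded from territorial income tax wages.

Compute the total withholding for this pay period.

Territorial Income Tax: taxable = R$4005.00 − R$295.00 − 2×R$231.00 = R$3248.00
  R$190.80 + 21.1% × (R$3248.00 − R$1800.00) = R$190.80 + 21.1% × R$1448.00 = R$496.33
Solidarity Surcharge: 6% × R$3710.00 = R$222.60
Total: R$496.33 + R$222.60 = R$718.93

R$718.93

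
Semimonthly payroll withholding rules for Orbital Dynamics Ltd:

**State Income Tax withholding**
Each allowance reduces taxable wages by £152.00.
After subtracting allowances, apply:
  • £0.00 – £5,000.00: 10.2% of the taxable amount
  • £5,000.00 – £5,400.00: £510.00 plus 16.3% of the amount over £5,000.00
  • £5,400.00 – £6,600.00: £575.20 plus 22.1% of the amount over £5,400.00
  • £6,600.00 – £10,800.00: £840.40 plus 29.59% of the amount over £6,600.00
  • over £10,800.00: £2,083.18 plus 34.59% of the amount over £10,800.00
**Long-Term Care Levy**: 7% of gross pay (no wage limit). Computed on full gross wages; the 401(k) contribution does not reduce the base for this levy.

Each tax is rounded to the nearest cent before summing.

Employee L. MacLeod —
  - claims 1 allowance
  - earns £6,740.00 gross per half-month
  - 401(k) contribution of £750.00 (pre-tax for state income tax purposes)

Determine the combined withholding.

State Income Tax: taxable = £6,740.00 − £750.00 − 1×£152.00 = £5,838.00
  £575.20 + 22.1% × (£5,838.00 − £5,400.00) = £575.20 + 22.1% × £438.00 = £672.00
Long-Term Care Levy: 7% × £6,740.00 = £471.80
Total: £672.00 + £471.80 = £1,143.80

£1,143.80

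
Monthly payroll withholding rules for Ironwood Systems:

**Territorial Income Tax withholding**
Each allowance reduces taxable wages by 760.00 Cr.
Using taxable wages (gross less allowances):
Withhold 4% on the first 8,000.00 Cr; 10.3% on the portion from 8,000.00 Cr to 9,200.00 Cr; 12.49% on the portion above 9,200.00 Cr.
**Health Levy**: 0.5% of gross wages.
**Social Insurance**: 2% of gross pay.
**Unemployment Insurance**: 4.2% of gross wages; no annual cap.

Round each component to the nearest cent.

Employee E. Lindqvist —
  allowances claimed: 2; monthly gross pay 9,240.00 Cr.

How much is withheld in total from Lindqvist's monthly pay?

Territorial Income Tax: taxable = 9,240.00 Cr − 2×760.00 Cr = 7,720.00 Cr
  4% × 7,720.00 Cr = 308.80 Cr
Health Levy: 0.5% × 9,240.00 Cr = 46.20 Cr
Social Insurance: 2% × 9,240.00 Cr = 184.80 Cr
Unemployment Insurance: 4.2% × 9,240.00 Cr = 388.08 Cr
Total: 308.80 Cr + 46.20 Cr + 184.80 Cr + 388.08 Cr = 927.88 Cr

927.88 Cr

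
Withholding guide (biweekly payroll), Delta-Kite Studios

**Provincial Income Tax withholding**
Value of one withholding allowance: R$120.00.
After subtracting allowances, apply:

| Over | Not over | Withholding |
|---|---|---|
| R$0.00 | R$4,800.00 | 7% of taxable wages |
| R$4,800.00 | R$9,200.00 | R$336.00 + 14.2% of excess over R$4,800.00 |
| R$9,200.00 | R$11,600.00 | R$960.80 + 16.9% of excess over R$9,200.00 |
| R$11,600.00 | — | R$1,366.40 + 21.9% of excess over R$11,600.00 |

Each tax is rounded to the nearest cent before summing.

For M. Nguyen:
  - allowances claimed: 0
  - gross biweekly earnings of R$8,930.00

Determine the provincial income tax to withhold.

Provincial Income Tax: taxable = R$8,930.00
  R$336.00 + 14.2% × (R$8,930.00 − R$4,800.00) = R$336.00 + 14.2% × R$4,130.00 = R$922.46

R$922.46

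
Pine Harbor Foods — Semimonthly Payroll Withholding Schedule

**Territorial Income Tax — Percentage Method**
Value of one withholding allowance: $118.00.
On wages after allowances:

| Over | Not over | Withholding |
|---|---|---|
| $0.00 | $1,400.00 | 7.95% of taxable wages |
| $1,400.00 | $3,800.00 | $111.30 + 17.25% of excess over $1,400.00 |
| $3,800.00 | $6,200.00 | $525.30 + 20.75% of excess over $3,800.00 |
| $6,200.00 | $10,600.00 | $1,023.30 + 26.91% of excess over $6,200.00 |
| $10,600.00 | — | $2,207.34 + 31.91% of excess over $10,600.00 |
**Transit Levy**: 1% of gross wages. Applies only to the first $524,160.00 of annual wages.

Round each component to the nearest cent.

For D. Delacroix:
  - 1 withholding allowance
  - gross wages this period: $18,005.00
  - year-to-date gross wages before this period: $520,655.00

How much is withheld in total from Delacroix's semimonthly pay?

Territorial Income Tax: taxable = $18,005.00 − 1×$118.00 = $17,887.00
  $2,207.34 + 31.91% × ($17,887.00 − $10,600.00) = $2,207.34 + 31.91% × $7,287.00 = $4,532.62
Transit Levy: cap $524,160.00 − YTD $520,655.00 = $3,505.00 subject; 1% × $3,505.00 = $35.05
Total: $4,532.62 + $35.05 = $4,567.67

$4,567.67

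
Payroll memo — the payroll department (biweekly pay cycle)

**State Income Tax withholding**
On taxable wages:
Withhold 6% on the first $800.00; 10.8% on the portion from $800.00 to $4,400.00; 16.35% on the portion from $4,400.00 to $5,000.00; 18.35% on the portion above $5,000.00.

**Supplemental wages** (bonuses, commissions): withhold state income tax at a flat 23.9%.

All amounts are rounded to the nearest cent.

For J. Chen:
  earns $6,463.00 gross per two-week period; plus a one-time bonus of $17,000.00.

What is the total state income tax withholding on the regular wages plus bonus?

$4,866.36

State Income Tax: taxable = $6,463.00
  $534.90 + 18.35% × ($6,463.00 − $5,000.00) = $534.90 + 18.35% × $1,463.00 = $803.36
Supplemental (23.9% flat on bonus): 23.9% × $17,000.00 = $4,063.00
Total state income tax: $803.36 + $4,063.00 = $4,866.36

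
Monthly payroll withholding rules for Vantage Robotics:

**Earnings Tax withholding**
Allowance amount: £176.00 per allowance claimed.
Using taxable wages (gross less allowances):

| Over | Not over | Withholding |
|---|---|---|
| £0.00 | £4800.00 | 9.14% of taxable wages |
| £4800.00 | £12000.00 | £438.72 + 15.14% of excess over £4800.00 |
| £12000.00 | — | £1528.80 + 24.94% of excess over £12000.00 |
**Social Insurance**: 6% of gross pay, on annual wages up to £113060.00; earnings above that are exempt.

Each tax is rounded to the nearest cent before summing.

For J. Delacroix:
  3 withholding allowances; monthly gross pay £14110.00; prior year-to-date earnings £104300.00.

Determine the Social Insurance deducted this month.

£525.60

Social Insurance: cap £113060.00 − YTD £104300.00 = £8760.00 subject; 6% × £8760.00 = £525.60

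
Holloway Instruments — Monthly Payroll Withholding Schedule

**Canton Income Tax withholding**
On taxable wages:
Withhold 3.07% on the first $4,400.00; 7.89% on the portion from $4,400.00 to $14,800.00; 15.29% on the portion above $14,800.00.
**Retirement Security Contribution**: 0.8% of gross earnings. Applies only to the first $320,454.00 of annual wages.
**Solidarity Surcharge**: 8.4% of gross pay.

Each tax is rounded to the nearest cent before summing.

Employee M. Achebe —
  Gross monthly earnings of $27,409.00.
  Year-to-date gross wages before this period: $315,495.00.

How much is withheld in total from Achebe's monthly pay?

Canton Income Tax: taxable = $27,409.00
  $955.64 + 15.29% × ($27,409.00 − $14,800.00) = $955.64 + 15.29% × $12,609.00 = $2,883.56
Retirement Security Contribution: cap $320,454.00 − YTD $315,495.00 = $4,959.00 subject; 0.8% × $4,959.00 = $39.67
Solidarity Surcharge: 8.4% × $27,409.00 = $2,302.36
Total: $2,883.56 + $39.67 + $2,302.36 = $5,225.59

$5,225.59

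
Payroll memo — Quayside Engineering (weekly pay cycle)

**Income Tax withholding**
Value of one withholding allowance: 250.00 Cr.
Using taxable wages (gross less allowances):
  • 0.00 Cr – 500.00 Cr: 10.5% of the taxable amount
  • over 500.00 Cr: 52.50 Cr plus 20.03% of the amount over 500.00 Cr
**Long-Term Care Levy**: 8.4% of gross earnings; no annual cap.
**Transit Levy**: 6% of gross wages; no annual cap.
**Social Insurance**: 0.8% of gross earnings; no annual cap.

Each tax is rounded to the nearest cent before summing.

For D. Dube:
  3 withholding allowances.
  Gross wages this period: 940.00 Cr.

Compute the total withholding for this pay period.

162.83 Cr

Income Tax: taxable = 940.00 Cr − 3×250.00 Cr = 190.00 Cr
  10.5% × 190.00 Cr = 19.95 Cr
Long-Term Care Levy: 8.4% × 940.00 Cr = 78.96 Cr
Transit Levy: 6% × 940.00 Cr = 56.40 Cr
Social Insurance: 0.8% × 940.00 Cr = 7.52 Cr
Total: 19.95 Cr + 78.96 Cr + 56.40 Cr + 7.52 Cr = 162.83 Cr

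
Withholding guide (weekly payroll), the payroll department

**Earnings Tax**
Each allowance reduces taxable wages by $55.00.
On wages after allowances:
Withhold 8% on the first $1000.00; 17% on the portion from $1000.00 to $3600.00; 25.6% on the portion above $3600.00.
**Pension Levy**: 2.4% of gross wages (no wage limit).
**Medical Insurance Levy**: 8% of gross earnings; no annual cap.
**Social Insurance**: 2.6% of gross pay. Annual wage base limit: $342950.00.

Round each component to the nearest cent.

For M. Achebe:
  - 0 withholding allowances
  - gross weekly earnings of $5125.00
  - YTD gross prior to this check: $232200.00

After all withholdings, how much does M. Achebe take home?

$3546.35

Earnings Tax: taxable = $5125.00
  $522.00 + 25.6% × ($5125.00 − $3600.00) = $522.00 + 25.6% × $1525.00 = $912.40
Pension Levy: 2.4% × $5125.00 = $123.00
Medical Insurance Levy: 8% × $5125.00 = $410.00
Social Insurance: 2.6% × $5125.00 = $133.25
Total withheld: $912.40 + $123.00 + $410.00 + $133.25 = $1578.65
Net pay: $5125.00 − $1578.65 = $3546.35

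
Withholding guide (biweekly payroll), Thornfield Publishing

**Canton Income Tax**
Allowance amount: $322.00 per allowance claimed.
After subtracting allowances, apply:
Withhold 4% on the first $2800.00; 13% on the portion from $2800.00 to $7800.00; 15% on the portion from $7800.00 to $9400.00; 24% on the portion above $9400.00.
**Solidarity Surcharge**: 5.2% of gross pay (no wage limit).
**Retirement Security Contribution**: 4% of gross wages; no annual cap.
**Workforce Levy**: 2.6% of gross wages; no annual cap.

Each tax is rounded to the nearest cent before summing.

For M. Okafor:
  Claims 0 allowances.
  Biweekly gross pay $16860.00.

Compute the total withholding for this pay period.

$4781.88

Canton Income Tax: taxable = $16860.00
  $1002.00 + 24% × ($16860.00 − $9400.00) = $1002.00 + 24% × $7460.00 = $2792.40
Solidarity Surcharge: 5.2% × $16860.00 = $876.72
Retirement Security Contribution: 4% × $16860.00 = $674.40
Workforce Levy: 2.6% × $16860.00 = $438.36
Total: $2792.40 + $876.72 + $674.40 + $438.36 = $4781.88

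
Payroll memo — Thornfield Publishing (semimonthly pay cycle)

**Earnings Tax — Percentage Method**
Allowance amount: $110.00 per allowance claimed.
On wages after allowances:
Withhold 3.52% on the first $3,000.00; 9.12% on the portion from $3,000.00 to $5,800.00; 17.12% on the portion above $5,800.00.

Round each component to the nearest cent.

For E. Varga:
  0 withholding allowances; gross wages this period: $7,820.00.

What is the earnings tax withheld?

Earnings Tax: taxable = $7,820.00
  $360.96 + 17.12% × ($7,820.00 − $5,800.00) = $360.96 + 17.12% × $2,020.00 = $706.78

$706.78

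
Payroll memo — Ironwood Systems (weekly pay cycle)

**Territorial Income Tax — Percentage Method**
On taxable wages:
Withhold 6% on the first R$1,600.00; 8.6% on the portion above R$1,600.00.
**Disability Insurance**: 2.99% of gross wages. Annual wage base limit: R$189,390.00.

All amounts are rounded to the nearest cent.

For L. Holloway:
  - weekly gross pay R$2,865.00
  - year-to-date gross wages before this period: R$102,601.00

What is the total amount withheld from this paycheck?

R$290.45

Territorial Income Tax: taxable = R$2,865.00
  R$96.00 + 8.6% × (R$2,865.00 − R$1,600.00) = R$96.00 + 8.6% × R$1,265.00 = R$204.79
Disability Insurance: 2.99% × R$2,865.00 = R$85.66
Total: R$204.79 + R$85.66 = R$290.45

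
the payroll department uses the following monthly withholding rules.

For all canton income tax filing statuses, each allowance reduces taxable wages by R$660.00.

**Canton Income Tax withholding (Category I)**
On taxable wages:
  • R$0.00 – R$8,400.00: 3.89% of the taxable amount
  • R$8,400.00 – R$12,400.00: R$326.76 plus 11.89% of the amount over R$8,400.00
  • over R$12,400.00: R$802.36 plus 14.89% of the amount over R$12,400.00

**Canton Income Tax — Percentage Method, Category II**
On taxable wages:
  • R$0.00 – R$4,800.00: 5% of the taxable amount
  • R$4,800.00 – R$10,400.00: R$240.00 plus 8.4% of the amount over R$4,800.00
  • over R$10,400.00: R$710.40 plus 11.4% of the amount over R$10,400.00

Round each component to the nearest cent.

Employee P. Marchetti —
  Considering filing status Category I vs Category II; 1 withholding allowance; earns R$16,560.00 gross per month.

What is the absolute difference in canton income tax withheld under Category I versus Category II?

R$13.89

Canton Income Tax (Category I): taxable = R$16,560.00 − 1×R$660.00 = R$15,900.00
  R$802.36 + 14.89% × (R$15,900.00 − R$12,400.00) = R$802.36 + 14.89% × R$3,500.00 = R$1,323.51
Canton Income Tax (Category II): taxable = R$16,560.00 − 1×R$660.00 = R$15,900.00
  R$710.40 + 11.4% × (R$15,900.00 − R$10,400.00) = R$710.40 + 11.4% × R$5,500.00 = R$1,337.40
Difference: |R$1,323.51 − R$1,337.40| = R$13.89 (higher under Category II)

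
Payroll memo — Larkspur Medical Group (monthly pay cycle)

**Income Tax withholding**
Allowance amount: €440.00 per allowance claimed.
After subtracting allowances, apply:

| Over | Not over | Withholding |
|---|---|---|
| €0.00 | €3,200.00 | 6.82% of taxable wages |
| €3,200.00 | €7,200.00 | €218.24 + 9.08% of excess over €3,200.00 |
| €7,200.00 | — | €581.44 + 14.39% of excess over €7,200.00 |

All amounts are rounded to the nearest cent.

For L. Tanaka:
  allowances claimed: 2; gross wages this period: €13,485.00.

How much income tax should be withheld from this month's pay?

Income Tax: taxable = €13,485.00 − 2×€440.00 = €12,605.00
  €581.44 + 14.39% × (€12,605.00 − €7,200.00) = €581.44 + 14.39% × €5,405.00 = €1,359.22

€1,359.22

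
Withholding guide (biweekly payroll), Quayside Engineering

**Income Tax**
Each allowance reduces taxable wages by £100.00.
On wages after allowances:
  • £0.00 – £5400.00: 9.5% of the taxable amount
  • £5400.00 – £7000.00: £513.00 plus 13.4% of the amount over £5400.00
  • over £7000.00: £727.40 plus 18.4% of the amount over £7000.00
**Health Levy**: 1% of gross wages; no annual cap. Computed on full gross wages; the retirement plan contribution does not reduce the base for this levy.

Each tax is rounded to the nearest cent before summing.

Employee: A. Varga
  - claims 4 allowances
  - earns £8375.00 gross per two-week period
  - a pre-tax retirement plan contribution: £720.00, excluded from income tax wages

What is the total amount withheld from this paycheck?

£858.07

Income Tax: taxable = £8375.00 − £720.00 − 4×£100.00 = £7255.00
  £727.40 + 18.4% × (£7255.00 − £7000.00) = £727.40 + 18.4% × £255.00 = £774.32
Health Levy: 1% × £8375.00 = £83.75
Total: £774.32 + £83.75 = £858.07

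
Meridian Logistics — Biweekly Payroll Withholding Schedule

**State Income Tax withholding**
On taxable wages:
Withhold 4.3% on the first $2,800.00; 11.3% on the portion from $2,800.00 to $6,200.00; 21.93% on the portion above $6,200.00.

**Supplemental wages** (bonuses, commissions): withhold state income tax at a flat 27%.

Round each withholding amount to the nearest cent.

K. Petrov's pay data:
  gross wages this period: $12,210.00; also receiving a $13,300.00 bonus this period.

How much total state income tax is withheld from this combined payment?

State Income Tax: taxable = $12,210.00
  $504.60 + 21.93% × ($12,210.00 − $6,200.00) = $504.60 + 21.93% × $6,010.00 = $1,822.59
Supplemental (27% flat on bonus): 27% × $13,300.00 = $3,591.00
Total state income tax: $1,822.59 + $3,591.00 = $5,413.59

$5,413.59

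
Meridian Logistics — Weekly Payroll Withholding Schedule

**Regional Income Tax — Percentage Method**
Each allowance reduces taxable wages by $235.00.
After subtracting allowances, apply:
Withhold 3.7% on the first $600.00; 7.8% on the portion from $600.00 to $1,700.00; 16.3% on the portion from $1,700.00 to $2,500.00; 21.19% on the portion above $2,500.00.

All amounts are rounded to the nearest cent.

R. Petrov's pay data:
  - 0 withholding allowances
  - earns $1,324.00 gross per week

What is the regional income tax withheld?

$78.67

Regional Income Tax: taxable = $1,324.00
  $22.20 + 7.8% × ($1,324.00 − $600.00) = $22.20 + 7.8% × $724.00 = $78.67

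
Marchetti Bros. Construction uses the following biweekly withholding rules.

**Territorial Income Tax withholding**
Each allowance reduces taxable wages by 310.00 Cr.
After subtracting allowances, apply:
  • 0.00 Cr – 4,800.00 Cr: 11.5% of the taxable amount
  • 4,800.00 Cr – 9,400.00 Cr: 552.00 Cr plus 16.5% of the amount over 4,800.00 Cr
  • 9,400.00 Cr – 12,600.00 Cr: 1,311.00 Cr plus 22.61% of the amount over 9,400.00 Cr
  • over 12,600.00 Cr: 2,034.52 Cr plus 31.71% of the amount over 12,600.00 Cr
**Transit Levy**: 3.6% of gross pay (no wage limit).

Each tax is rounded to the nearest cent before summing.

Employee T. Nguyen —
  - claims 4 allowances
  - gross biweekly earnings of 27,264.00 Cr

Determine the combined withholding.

Territorial Income Tax: taxable = 27,264.00 Cr − 4×310.00 Cr = 26,024.00 Cr
  2,034.52 Cr + 31.71% × (26,024.00 Cr − 12,600.00 Cr) = 2,034.52 Cr + 31.71% × 13,424.00 Cr = 6,291.27 Cr
Transit Levy: 3.6% × 27,264.00 Cr = 981.50 Cr
Total: 6,291.27 Cr + 981.50 Cr = 7,272.77 Cr

7,272.77 Cr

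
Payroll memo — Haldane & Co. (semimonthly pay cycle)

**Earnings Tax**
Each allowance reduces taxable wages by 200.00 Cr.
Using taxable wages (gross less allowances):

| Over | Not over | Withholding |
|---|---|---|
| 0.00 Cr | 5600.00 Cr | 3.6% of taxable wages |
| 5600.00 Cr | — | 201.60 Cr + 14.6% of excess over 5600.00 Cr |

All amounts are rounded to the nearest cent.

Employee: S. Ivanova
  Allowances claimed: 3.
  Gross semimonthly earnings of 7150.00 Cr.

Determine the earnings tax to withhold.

340.30 Cr

Earnings Tax: taxable = 7150.00 Cr − 3×200.00 Cr = 6550.00 Cr
  201.60 Cr + 14.6% × (6550.00 Cr − 5600.00 Cr) = 201.60 Cr + 14.6% × 950.00 Cr = 340.30 Cr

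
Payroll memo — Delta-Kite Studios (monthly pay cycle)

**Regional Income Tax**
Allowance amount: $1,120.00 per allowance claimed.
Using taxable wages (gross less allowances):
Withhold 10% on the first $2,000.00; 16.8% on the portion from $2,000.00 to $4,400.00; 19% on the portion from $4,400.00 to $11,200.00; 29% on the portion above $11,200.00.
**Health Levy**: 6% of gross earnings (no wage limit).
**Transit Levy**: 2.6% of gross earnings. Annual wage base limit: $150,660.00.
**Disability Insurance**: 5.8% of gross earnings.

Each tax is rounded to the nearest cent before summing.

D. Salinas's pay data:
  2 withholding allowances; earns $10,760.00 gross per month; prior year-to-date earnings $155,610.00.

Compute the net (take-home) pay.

Regional Income Tax: taxable = $10,760.00 − 2×$1,120.00 = $8,520.00
  $603.20 + 19% × ($8,520.00 − $4,400.00) = $603.20 + 19% × $4,120.00 = $1,386.00
Health Levy: 6% × $10,760.00 = $645.60
Transit Levy: YTD $155,610.00 ≥ cap $150,660.00 → $0.00
Disability Insurance: 5.8% × $10,760.00 = $624.08
Total withheld: $1,386.00 + $645.60 + $0.00 + $624.08 = $2,655.68
Net pay: $10,760.00 − $2,655.68 = $8,104.32

$8,104.32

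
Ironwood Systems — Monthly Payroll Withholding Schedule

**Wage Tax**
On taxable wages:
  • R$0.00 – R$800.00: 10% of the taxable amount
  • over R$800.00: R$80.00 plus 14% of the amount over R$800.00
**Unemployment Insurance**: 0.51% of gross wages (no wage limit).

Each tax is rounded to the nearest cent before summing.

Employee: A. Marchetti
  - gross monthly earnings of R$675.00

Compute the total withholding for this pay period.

Wage Tax: taxable = R$675.00
  10% × R$675.00 = R$67.50
Unemployment Insurance: 0.51% × R$675.00 = R$3.44
Total: R$67.50 + R$3.44 = R$70.94

R$70.94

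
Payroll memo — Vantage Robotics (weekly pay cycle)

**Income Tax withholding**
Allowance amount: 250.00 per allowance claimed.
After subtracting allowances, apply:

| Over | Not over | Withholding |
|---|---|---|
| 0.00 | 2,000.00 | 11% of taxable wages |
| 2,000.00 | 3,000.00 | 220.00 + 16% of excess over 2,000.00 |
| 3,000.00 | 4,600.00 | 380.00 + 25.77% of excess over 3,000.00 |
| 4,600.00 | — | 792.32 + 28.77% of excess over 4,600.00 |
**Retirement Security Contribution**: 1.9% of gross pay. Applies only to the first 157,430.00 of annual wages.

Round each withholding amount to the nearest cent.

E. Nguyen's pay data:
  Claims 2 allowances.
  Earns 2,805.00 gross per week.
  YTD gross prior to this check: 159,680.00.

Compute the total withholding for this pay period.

268.80

Income Tax: taxable = 2,805.00 − 2×250.00 = 2,305.00
  220.00 + 16% × (2,305.00 − 2,000.00) = 220.00 + 16% × 305.00 = 268.80
Retirement Security Contribution: YTD 159,680.00 ≥ cap 157,430.00 → 0.00
Total: 268.80 + 0.00 = 268.80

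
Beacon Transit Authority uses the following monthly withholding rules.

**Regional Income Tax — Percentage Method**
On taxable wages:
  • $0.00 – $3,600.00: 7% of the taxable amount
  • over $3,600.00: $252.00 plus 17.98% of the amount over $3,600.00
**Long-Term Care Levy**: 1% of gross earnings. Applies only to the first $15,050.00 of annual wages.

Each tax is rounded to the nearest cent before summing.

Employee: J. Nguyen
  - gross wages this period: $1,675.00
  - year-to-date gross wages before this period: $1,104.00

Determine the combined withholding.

$134.00

Regional Income Tax: taxable = $1,675.00
  7% × $1,675.00 = $117.25
Long-Term Care Levy: 1% × $1,675.00 = $16.75
Total: $117.25 + $16.75 = $134.00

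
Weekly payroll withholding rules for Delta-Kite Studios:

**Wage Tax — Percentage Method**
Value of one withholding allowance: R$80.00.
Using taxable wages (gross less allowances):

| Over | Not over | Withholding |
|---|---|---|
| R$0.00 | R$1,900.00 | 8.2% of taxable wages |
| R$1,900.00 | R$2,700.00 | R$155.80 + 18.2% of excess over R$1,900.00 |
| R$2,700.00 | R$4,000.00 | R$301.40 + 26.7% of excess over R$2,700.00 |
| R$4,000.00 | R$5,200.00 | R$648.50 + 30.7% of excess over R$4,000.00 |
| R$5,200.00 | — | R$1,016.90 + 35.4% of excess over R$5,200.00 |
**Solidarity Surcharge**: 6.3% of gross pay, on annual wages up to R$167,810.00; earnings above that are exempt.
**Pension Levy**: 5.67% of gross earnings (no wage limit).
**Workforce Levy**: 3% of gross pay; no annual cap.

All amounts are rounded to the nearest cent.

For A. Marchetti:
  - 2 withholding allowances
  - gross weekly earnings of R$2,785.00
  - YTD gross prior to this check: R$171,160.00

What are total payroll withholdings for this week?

R$529.21

Wage Tax: taxable = R$2,785.00 − 2×R$80.00 = R$2,625.00
  R$155.80 + 18.2% × (R$2,625.00 − R$1,900.00) = R$155.80 + 18.2% × R$725.00 = R$287.75
Solidarity Surcharge: YTD R$171,160.00 ≥ cap R$167,810.00 → R$0.00
Pension Levy: 5.67% × R$2,785.00 = R$157.91
Workforce Levy: 3% × R$2,785.00 = R$83.55
Total: R$287.75 + R$0.00 + R$157.91 + R$83.55 = R$529.21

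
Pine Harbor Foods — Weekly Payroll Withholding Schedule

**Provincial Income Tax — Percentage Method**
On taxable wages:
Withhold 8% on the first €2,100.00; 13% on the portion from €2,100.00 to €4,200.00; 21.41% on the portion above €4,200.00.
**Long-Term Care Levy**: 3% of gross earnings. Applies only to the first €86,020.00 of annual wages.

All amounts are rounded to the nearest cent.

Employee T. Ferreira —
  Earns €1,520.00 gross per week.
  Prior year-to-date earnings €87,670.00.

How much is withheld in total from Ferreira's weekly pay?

Provincial Income Tax: taxable = €1,520.00
  8% × €1,520.00 = €121.60
Long-Term Care Levy: YTD €87,670.00 ≥ cap €86,020.00 → €0.00
Total: €121.60 + €0.00 = €121.60

€121.60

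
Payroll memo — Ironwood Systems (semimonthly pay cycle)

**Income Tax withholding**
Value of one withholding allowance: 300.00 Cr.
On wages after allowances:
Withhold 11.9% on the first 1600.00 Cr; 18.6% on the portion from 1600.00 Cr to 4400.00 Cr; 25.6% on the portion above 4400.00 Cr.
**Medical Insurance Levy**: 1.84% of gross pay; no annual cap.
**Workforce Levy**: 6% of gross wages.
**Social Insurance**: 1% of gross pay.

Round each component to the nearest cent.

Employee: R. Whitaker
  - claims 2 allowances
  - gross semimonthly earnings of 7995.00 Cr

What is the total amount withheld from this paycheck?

Income Tax: taxable = 7995.00 Cr − 2×300.00 Cr = 7395.00 Cr
  711.20 Cr + 25.6% × (7395.00 Cr − 4400.00 Cr) = 711.20 Cr + 25.6% × 2995.00 Cr = 1477.92 Cr
Medical Insurance Levy: 1.84% × 7995.00 Cr = 147.11 Cr
Workforce Levy: 6% × 7995.00 Cr = 479.70 Cr
Social Insurance: 1% × 7995.00 Cr = 79.95 Cr
Total: 1477.92 Cr + 147.11 Cr + 479.70 Cr + 79.95 Cr = 2184.68 Cr

2184.68 Cr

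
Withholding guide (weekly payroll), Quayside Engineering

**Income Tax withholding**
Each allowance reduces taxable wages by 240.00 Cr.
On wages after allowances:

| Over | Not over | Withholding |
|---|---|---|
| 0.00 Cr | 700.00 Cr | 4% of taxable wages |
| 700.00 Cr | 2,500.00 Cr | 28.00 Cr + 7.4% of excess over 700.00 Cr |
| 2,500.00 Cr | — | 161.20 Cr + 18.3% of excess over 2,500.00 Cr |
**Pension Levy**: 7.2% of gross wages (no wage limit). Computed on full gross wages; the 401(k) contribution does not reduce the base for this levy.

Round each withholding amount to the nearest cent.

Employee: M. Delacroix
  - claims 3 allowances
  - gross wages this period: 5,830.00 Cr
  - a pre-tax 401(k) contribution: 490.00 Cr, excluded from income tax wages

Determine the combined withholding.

968.92 Cr

Income Tax: taxable = 5,830.00 Cr − 490.00 Cr − 3×240.00 Cr = 4,620.00 Cr
  161.20 Cr + 18.3% × (4,620.00 Cr − 2,500.00 Cr) = 161.20 Cr + 18.3% × 2,120.00 Cr = 549.16 Cr
Pension Levy: 7.2% × 5,830.00 Cr = 419.76 Cr
Total: 549.16 Cr + 419.76 Cr = 968.92 Cr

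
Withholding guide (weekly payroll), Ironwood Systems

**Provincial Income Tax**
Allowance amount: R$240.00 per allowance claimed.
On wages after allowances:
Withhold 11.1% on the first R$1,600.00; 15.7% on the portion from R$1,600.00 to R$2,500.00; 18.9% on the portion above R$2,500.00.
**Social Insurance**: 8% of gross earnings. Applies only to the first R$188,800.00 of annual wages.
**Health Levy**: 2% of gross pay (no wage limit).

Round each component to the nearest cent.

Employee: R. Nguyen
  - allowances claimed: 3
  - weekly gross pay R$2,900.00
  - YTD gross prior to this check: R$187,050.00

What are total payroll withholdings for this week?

Provincial Income Tax: taxable = R$2,900.00 − 3×R$240.00 = R$2,180.00
  R$177.60 + 15.7% × (R$2,180.00 − R$1,600.00) = R$177.60 + 15.7% × R$580.00 = R$268.66
Social Insurance: cap R$188,800.00 − YTD R$187,050.00 = R$1,750.00 subject; 8% × R$1,750.00 = R$140.00
Health Levy: 2% × R$2,900.00 = R$58.00
Total: R$268.66 + R$140.00 + R$58.00 = R$466.66

R$466.66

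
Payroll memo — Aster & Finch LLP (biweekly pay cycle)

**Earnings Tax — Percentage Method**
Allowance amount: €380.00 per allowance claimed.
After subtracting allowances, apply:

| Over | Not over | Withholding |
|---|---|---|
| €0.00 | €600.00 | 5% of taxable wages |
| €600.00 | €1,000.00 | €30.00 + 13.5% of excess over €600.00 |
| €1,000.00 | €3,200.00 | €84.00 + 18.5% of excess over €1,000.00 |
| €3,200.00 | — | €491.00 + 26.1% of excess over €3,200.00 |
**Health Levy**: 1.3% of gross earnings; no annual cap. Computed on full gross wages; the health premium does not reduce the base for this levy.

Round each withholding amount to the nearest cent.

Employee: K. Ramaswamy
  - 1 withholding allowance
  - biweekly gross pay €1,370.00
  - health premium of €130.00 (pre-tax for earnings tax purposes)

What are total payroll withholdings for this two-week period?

€82.91

Earnings Tax: taxable = €1,370.00 − €130.00 − 1×€380.00 = €860.00
  €30.00 + 13.5% × (€860.00 − €600.00) = €30.00 + 13.5% × €260.00 = €65.10
Health Levy: 1.3% × €1,370.00 = €17.81
Total: €65.10 + €17.81 = €82.91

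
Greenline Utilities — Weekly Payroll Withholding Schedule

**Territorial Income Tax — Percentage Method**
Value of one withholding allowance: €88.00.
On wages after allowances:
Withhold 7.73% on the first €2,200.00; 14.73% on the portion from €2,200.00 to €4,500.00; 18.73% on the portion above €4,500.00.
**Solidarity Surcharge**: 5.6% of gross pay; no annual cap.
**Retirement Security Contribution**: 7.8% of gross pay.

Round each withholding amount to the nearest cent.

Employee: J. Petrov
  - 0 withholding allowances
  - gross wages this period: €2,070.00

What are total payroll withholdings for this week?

Territorial Income Tax: taxable = €2,070.00
  7.73% × €2,070.00 = €160.01
Solidarity Surcharge: 5.6% × €2,070.00 = €115.92
Retirement Security Contribution: 7.8% × €2,070.00 = €161.46
Total: €160.01 + €115.92 + €161.46 = €437.39

€437.39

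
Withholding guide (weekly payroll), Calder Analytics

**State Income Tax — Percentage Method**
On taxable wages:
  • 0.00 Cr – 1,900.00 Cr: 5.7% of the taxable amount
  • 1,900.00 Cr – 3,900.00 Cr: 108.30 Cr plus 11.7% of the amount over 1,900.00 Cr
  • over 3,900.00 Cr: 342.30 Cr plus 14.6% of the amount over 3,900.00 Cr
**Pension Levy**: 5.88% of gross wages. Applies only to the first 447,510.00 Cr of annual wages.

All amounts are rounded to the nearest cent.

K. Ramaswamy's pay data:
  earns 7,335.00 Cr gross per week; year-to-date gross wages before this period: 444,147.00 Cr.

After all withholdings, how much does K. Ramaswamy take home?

State Income Tax: taxable = 7,335.00 Cr
  342.30 Cr + 14.6% × (7,335.00 Cr − 3,900.00 Cr) = 342.30 Cr + 14.6% × 3,435.00 Cr = 843.81 Cr
Pension Levy: cap 447,510.00 Cr − YTD 444,147.00 Cr = 3,363.00 Cr subject; 5.88% × 3,363.00 Cr = 197.74 Cr
Total withheld: 843.81 Cr + 197.74 Cr = 1,041.55 Cr
Net pay: 7,335.00 Cr − 1,041.55 Cr = 6,293.45 Cr

6,293.45 Cr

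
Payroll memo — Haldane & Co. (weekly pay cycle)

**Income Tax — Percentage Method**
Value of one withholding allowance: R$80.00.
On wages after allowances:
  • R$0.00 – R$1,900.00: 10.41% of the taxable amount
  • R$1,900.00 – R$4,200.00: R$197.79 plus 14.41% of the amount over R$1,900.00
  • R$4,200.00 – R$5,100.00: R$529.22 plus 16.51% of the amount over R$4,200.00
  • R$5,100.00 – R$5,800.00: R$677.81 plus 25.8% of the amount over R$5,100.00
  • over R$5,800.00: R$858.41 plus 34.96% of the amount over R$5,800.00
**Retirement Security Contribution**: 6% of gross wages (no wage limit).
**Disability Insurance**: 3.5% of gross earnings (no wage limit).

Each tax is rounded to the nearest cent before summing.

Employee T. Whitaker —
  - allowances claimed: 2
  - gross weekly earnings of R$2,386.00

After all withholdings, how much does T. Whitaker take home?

R$1,914.56

Income Tax: taxable = R$2,386.00 − 2×R$80.00 = R$2,226.00
  R$197.79 + 14.41% × (R$2,226.00 − R$1,900.00) = R$197.79 + 14.41% × R$326.00 = R$244.77
Retirement Security Contribution: 6% × R$2,386.00 = R$143.16
Disability Insurance: 3.5% × R$2,386.00 = R$83.51
Total withheld: R$244.77 + R$143.16 + R$83.51 = R$471.44
Net pay: R$2,386.00 − R$471.44 = R$1,914.56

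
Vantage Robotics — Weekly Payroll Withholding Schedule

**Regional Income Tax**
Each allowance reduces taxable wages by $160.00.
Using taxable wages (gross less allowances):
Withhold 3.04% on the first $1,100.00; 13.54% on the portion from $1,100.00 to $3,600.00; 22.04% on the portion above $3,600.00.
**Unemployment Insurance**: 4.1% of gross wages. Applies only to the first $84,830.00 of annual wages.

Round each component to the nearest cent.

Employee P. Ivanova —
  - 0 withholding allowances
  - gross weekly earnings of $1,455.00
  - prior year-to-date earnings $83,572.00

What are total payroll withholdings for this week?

$133.09

Regional Income Tax: taxable = $1,455.00
  $33.44 + 13.54% × ($1,455.00 − $1,100.00) = $33.44 + 13.54% × $355.00 = $81.51
Unemployment Insurance: cap $84,830.00 − YTD $83,572.00 = $1,258.00 subject; 4.1% × $1,258.00 = $51.58
Total: $81.51 + $51.58 = $133.09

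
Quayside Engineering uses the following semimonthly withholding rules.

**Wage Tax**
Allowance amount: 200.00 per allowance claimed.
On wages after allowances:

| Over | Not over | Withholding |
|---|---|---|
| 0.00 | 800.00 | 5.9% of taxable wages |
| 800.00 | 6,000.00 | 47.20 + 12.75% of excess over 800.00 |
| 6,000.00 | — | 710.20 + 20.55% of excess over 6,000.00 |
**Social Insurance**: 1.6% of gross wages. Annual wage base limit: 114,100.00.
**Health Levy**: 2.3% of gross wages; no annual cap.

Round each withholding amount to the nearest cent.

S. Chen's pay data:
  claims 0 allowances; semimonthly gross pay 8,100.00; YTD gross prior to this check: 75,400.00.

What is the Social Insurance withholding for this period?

Social Insurance: 1.6% × 8,100.00 = 129.60

129.60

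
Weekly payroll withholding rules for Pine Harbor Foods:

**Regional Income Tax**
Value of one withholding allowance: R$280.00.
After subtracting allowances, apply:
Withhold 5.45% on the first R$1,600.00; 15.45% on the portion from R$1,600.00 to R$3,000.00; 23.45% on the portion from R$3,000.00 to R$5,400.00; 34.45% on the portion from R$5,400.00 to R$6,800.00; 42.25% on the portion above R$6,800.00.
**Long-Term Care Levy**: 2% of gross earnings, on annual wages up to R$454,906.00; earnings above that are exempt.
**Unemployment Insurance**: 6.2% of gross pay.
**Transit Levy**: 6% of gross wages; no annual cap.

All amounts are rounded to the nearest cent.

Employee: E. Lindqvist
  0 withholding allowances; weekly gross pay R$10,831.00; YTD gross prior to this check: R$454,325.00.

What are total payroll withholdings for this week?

R$4,384.70

Regional Income Tax: taxable = R$10,831.00
  R$1,348.60 + 42.25% × (R$10,831.00 − R$6,800.00) = R$1,348.60 + 42.25% × R$4,031.00 = R$3,051.70
Long-Term Care Levy: cap R$454,906.00 − YTD R$454,325.00 = R$581.00 subject; 2% × R$581.00 = R$11.62
Unemployment Insurance: 6.2% × R$10,831.00 = R$671.52
Transit Levy: 6% × R$10,831.00 = R$649.86
Total: R$3,051.70 + R$11.62 + R$671.52 + R$649.86 = R$4,384.70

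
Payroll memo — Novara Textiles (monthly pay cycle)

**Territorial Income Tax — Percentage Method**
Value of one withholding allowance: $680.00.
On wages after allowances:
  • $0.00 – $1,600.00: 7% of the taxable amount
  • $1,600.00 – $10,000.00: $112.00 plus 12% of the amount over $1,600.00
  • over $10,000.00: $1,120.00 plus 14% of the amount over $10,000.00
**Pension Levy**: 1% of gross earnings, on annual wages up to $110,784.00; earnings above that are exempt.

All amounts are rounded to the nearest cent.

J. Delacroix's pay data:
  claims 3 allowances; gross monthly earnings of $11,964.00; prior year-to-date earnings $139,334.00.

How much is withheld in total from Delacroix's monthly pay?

$1,110.88

Territorial Income Tax: taxable = $11,964.00 − 3×$680.00 = $9,924.00
  $112.00 + 12% × ($9,924.00 − $1,600.00) = $112.00 + 12% × $8,324.00 = $1,110.88
Pension Levy: YTD $139,334.00 ≥ cap $110,784.00 → $0.00
Total: $1,110.88 + $0.00 = $1,110.88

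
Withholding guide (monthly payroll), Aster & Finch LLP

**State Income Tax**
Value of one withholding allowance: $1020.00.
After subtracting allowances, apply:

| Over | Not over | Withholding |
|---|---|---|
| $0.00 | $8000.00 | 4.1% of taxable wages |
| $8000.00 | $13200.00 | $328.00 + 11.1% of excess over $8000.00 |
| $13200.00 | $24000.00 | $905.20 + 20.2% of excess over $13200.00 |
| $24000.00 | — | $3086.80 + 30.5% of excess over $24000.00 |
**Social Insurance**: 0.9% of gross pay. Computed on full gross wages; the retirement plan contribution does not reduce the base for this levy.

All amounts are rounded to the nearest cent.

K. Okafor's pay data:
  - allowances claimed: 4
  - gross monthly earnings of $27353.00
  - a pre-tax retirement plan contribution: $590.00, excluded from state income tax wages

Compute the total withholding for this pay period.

$3066.95

State Income Tax: taxable = $27353.00 − $590.00 − 4×$1020.00 = $22683.00
  $905.20 + 20.2% × ($22683.00 − $13200.00) = $905.20 + 20.2% × $9483.00 = $2820.77
Social Insurance: 0.9% × $27353.00 = $246.18
Total: $2820.77 + $246.18 = $3066.95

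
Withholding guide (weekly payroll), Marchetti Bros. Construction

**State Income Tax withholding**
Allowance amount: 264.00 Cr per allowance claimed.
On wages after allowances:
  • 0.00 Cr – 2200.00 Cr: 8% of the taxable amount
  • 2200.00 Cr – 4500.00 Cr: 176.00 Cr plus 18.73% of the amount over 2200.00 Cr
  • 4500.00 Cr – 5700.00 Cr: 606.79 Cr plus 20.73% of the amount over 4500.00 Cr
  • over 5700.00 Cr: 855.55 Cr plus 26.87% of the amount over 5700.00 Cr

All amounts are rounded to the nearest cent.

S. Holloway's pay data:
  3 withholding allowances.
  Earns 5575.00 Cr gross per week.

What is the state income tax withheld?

665.46 Cr

State Income Tax: taxable = 5575.00 Cr − 3×264.00 Cr = 4783.00 Cr
  606.79 Cr + 20.73% × (4783.00 Cr − 4500.00 Cr) = 606.79 Cr + 20.73% × 283.00 Cr = 665.46 Cr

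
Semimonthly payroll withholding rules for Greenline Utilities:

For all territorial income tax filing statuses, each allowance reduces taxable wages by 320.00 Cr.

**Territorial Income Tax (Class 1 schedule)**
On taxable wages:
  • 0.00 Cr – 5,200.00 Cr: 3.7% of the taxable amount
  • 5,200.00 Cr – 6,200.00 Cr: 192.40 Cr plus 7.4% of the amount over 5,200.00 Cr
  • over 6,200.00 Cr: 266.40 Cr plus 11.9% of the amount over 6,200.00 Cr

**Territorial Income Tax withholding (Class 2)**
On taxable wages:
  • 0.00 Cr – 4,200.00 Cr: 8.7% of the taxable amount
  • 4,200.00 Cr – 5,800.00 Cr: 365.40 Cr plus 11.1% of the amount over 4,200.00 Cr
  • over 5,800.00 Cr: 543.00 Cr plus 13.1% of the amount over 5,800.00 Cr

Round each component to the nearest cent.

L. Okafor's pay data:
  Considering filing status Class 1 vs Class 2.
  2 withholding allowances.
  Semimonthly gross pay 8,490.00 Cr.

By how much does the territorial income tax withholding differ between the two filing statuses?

348.80 Cr

Territorial Income Tax (Class 1): taxable = 8,490.00 Cr − 2×320.00 Cr = 7,850.00 Cr
  266.40 Cr + 11.9% × (7,850.00 Cr − 6,200.00 Cr) = 266.40 Cr + 11.9% × 1,650.00 Cr = 462.75 Cr
Territorial Income Tax (Class 2): taxable = 8,490.00 Cr − 2×320.00 Cr = 7,850.00 Cr
  543.00 Cr + 13.1% × (7,850.00 Cr − 5,800.00 Cr) = 543.00 Cr + 13.1% × 2,050.00 Cr = 811.55 Cr
Difference: |462.75 Cr − 811.55 Cr| = 348.80 Cr (higher under Class 2)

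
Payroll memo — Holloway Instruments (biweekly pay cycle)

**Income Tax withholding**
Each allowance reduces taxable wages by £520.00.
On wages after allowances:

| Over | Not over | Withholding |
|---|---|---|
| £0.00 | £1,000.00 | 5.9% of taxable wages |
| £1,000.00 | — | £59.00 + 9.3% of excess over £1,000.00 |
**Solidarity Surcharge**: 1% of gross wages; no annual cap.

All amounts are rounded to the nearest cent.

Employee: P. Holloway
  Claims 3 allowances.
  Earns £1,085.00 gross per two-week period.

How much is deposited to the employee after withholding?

£1,074.15

Income Tax: taxable = £1,085.00 − 3×£520.00 = £-475.00
  Taxable ≤ 0 → £0.00
Solidarity Surcharge: 1% × £1,085.00 = £10.85
Total withheld: £0.00 + £10.85 = £10.85
Net pay: £1,085.00 − £10.85 = £1,074.15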